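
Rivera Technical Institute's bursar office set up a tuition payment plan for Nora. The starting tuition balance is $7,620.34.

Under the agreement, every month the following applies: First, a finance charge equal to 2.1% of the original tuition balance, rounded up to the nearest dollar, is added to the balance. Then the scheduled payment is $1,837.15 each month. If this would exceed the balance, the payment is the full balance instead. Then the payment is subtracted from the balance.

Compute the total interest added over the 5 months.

$805.00

Month 1: $7,620.34 +$161.00 interest = $7,781.34; pay $1,837.15 → $5,944.19
Month 2: $5,944.19 +$161.00 interest = $6,105.19; pay $1,837.15 → $4,268.04
Month 3: $4,268.04 +$161.00 interest = $4,429.04; pay $1,837.15 → $2,591.89
Month 4: $2,591.89 +$161.00 interest = $2,752.89; pay $1,837.15 → $915.74
Month 5: $915.74 +$161.00 interest = $1,076.74; pay $1,076.74 → $0.00
Total interest: $161.00 + $161.00 + $161.00 + $161.00 + $161.00 = $805.00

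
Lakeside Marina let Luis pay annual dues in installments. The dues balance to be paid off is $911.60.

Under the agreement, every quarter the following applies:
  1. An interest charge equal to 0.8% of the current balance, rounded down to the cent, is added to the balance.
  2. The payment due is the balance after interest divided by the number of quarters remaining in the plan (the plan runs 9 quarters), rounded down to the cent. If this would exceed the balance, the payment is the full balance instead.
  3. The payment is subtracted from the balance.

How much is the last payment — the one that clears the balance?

$108.82

Quarter 1: opening $911.60; interest $7.29 → $918.89; payment $102.09; balance $816.80
Quarter 2: opening $816.80; interest $6.53 → $823.33; payment $102.91; balance $720.42
Quarter 3: opening $720.42; interest $5.76 → $726.18; payment $103.74; balance $622.44
Quarter 4: opening $622.44; interest $4.97 → $627.41; payment $104.56; balance $522.85
Quarter 5: opening $522.85; interest $4.18 → $527.03; payment $105.40; balance $421.63
Quarter 6: opening $421.63; interest $3.37 → $425.00; payment $106.25; balance $318.75
Quarter 7: opening $318.75; interest $2.55 → $321.30; payment $107.10; balance $214.20
Quarter 8: opening $214.20; interest $1.71 → $215.91; payment $107.95; balance $107.96
Quarter 9: opening $107.96; interest $0.86 → $108.82; payment $108.82; balance $0.00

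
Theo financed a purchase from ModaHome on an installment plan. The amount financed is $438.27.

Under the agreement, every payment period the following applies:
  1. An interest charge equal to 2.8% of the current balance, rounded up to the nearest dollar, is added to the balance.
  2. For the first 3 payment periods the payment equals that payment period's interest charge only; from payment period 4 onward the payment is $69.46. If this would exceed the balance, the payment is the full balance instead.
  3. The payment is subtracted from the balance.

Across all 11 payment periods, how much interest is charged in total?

$95.00

Payment period 1: opening $438.27; interest $13.00 → $451.27; payment $13.00; balance $438.27
Payment period 2: opening $438.27; interest $13.00 → $451.27; payment $13.00; balance $438.27
Payment period 3: opening $438.27; interest $13.00 → $451.27; payment $13.00; balance $438.27
Payment period 4: opening $438.27; interest $13.00 → $451.27; payment $69.46; balance $381.81
Payment period 5: opening $381.81; interest $11.00 → $392.81; payment $69.46; balance $323.35
Payment period 6: opening $323.35; interest $10.00 → $333.35; payment $69.46; balance $263.89
Payment period 7: opening $263.89; interest $8.00 → $271.89; payment $69.46; balance $202.43
Payment period 8: opening $202.43; interest $6.00 → $208.43; payment $69.46; balance $138.97
Payment period 9: opening $138.97; interest $4.00 → $142.97; payment $69.46; balance $73.51
Payment period 10: opening $73.51; interest $3.00 → $76.51; payment $69.46; balance $7.05
Payment period 11: opening $7.05; interest $1.00 → $8.05; payment $8.05; balance $0.00
Total interest: $13.00 + $13.00 + $13.00 + $13.00 + $11.00 + $10.00 + $8.00 + $6.00 + $4.00 + $3.00 + $1.00 = $95.00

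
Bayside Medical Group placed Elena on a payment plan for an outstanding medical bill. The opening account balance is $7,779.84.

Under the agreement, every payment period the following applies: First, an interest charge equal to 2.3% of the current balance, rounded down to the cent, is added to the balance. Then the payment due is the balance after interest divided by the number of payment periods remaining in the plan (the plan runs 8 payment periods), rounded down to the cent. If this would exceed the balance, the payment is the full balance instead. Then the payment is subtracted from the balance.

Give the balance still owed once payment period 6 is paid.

# | Opening | Interest | Payment | End bal
1 | $7,779.84 | $178.93 | $994.84 | $6,963.93
2 | $6,963.93 | $160.17 | $1,017.72 | $6,106.38
3 | $6,106.38 | $140.44 | $1,041.13 | $5,205.69
4 | $5,205.69 | $119.73 | $1,065.08 | $4,260.34
5 | $4,260.34 | $97.98 | $1,089.58 | $3,268.74
6 | $3,268.74 | $75.18 | $1,114.64 | $2,229.28

$2,229.28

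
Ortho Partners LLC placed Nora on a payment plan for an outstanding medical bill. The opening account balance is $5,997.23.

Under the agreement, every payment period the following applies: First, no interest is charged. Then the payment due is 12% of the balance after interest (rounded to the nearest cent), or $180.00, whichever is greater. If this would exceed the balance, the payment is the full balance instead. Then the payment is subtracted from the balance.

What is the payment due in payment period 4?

$490.43

Payment period 1: opening $5,997.23; payment $719.67; balance $5,277.56
Payment period 2: opening $5,277.56; payment $633.31; balance $4,644.25
Payment period 3: opening $4,644.25; payment $557.31; balance $4,086.94
Payment period 4: opening $4,086.94; payment $490.43; balance $3,596.51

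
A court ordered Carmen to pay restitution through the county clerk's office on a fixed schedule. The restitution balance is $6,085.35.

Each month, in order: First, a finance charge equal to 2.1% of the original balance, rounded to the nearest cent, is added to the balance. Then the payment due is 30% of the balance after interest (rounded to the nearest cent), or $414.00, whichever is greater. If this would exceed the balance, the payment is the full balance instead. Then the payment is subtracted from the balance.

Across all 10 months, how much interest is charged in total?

Month 1: opening $6,085.35; interest $127.79 → $6,213.14; payment $1,863.94; balance $4,349.20
Month 2: opening $4,349.20; interest $127.79 → $4,476.99; payment $1,343.10; balance $3,133.89
Month 3: opening $3,133.89; interest $127.79 → $3,261.68; payment $978.50; balance $2,283.18
Month 4: opening $2,283.18; interest $127.79 → $2,410.97; payment $723.29; balance $1,687.68
Month 5: opening $1,687.68; interest $127.79 → $1,815.47; payment $544.64; balance $1,270.83
Month 6: opening $1,270.83; interest $127.79 → $1,398.62; payment $419.59; balance $979.03
Month 7: opening $979.03; interest $127.79 → $1,106.82; payment $414.00; balance $692.82
Month 8: opening $692.82; interest $127.79 → $820.61; payment $414.00; balance $406.61
Month 9: opening $406.61; interest $127.79 → $534.40; payment $414.00; balance $120.40
Month 10: opening $120.40; interest $127.79 → $248.19; payment $248.19; balance $0.00
Total interest: $127.79 + $127.79 + $127.79 + $127.79 + $127.79 + $127.79 + $127.79 + $127.79 + $127.79 + $127.79 = $1,277.90

$1,277.90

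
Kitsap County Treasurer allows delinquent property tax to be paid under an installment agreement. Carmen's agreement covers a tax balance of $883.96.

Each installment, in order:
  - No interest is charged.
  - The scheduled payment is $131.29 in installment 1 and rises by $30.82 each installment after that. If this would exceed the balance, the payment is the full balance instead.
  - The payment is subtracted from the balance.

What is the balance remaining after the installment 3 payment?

Installment 1: opening $883.96; payment $131.29; balance $752.67
Installment 2: opening $752.67; payment $162.11; balance $590.56
Installment 3: opening $590.56; payment $192.93; balance $397.63

$397.63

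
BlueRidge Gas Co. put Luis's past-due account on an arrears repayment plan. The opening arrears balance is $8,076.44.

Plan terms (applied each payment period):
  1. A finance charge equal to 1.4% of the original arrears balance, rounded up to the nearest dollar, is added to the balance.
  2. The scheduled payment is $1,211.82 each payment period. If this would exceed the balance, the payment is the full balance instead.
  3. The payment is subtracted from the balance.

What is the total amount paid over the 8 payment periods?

Payment period 1: $8,076.44 +$114.00 interest = $8,190.44; pay $1,211.82 → $6,978.62
Payment period 2: $6,978.62 +$114.00 interest = $7,092.62; pay $1,211.82 → $5,880.80
Payment period 3: $5,880.80 +$114.00 interest = $5,994.80; pay $1,211.82 → $4,782.98
Payment period 4: $4,782.98 +$114.00 interest = $4,896.98; pay $1,211.82 → $3,685.16
Payment period 5: $3,685.16 +$114.00 interest = $3,799.16; pay $1,211.82 → $2,587.34
Payment period 6: $2,587.34 +$114.00 interest = $2,701.34; pay $1,211.82 → $1,489.52
Payment period 7: $1,489.52 +$114.00 interest = $1,603.52; pay $1,211.82 → $391.70
Payment period 8: $391.70 +$114.00 interest = $505.70; pay $505.70 → $0.00
Total paid: $8,988.44

$8,988.44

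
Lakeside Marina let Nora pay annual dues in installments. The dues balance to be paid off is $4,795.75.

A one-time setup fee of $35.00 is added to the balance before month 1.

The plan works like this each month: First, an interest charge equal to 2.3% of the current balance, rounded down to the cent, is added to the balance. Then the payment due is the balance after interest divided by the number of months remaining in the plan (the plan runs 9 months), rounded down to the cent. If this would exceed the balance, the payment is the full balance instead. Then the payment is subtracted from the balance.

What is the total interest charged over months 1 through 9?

Month 1: opening $4,830.75; interest $111.10 → $4,941.85; payment $549.09; balance $4,392.76
Month 2: opening $4,392.76; interest $101.03 → $4,493.79; payment $561.72; balance $3,932.07
Month 3: opening $3,932.07; interest $90.43 → $4,022.50; payment $574.64; balance $3,447.86
Month 4: opening $3,447.86; interest $79.30 → $3,527.16; payment $587.86; balance $2,939.30
Month 5: opening $2,939.30; interest $67.60 → $3,006.90; payment $601.38; balance $2,405.52
Month 6: opening $2,405.52; interest $55.32 → $2,460.84; payment $615.21; balance $1,845.63
Month 7: opening $1,845.63; interest $42.44 → $1,888.07; payment $629.35; balance $1,258.72
Month 8: opening $1,258.72; interest $28.95 → $1,287.67; payment $643.83; balance $643.84
Month 9: opening $643.84; interest $14.80 → $658.64; payment $658.64; balance $0.00
Total interest: $111.10 + $101.03 + $90.43 + $79.30 + $67.60 + $55.32 + $42.44 + $28.95 + $14.80 = $590.97

$590.97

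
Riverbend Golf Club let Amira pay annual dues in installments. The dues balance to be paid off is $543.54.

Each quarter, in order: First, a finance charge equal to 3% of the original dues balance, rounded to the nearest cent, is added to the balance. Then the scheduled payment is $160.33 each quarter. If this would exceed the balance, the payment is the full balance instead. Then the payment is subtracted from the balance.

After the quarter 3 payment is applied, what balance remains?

Quarter 1: $543.54 +$16.31 interest = $559.85; pay $160.33 → $399.52
Quarter 2: $399.52 +$16.31 interest = $415.83; pay $160.33 → $255.50
Quarter 3: $255.50 +$16.31 interest = $271.81; pay $160.33 → $111.48

$111.48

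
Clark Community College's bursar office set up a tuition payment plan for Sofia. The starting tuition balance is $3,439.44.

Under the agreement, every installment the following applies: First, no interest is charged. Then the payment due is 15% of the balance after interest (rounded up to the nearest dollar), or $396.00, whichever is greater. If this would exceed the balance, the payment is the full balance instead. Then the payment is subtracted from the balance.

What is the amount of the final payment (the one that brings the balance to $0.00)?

$108.44

# | Opening | Payment | End bal
1 | $3,439.44 | $516.00 | $2,923.44
2 | $2,923.44 | $439.00 | $2,484.44
3 | $2,484.44 | $396.00 | $2,088.44
4 | $2,088.44 | $396.00 | $1,692.44
5 | $1,692.44 | $396.00 | $1,296.44
6 | $1,296.44 | $396.00 | $900.44
7 | $900.44 | $396.00 | $504.44
8 | $504.44 | $396.00 | $108.44
9 | $108.44 | $108.44 | $0.00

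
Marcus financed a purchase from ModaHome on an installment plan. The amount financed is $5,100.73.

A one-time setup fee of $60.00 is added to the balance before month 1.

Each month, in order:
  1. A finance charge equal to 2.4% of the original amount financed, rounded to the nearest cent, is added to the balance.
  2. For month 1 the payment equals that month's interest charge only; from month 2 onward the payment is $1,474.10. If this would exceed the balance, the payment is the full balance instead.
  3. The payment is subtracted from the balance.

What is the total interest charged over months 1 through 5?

Month 1: opening $5,160.73; interest $122.42 → $5,283.15; payment $122.42; balance $5,160.73
Month 2: opening $5,160.73; interest $122.42 → $5,283.15; payment $1,474.10; balance $3,809.05
Month 3: opening $3,809.05; interest $122.42 → $3,931.47; payment $1,474.10; balance $2,457.37
Month 4: opening $2,457.37; interest $122.42 → $2,579.79; payment $1,474.10; balance $1,105.69
Month 5: opening $1,105.69; interest $122.42 → $1,228.11; payment $1,228.11; balance $0.00
Total interest: $122.42 + $122.42 + $122.42 + $122.42 + $122.42 = $612.10

$612.10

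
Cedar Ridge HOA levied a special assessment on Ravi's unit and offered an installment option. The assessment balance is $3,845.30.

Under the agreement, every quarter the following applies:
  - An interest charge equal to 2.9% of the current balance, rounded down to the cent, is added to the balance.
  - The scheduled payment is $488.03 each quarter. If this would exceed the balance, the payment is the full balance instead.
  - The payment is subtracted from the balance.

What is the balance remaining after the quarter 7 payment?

$968.94

Quarter 1: opening $3,845.30; interest $111.51 → $3,956.81; payment $488.03; balance $3,468.78
Quarter 2: opening $3,468.78; interest $100.59 → $3,569.37; payment $488.03; balance $3,081.34
Quarter 3: opening $3,081.34; interest $89.35 → $3,170.69; payment $488.03; balance $2,682.66
Quarter 4: opening $2,682.66; interest $77.79 → $2,760.45; payment $488.03; balance $2,272.42
Quarter 5: opening $2,272.42; interest $65.90 → $2,338.32; payment $488.03; balance $1,850.29
Quarter 6: opening $1,850.29; interest $53.65 → $1,903.94; payment $488.03; balance $1,415.91
Quarter 7: opening $1,415.91; interest $41.06 → $1,456.97; payment $488.03; balance $968.94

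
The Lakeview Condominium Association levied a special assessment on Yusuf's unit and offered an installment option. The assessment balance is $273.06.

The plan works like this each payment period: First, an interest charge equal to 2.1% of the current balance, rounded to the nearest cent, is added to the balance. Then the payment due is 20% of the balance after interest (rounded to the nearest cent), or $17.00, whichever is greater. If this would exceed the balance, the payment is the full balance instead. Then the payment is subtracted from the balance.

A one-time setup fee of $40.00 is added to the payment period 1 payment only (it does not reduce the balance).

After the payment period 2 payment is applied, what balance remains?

Payment period 1: $273.06 +$5.73 interest = $278.79; pay $55.76 (+ $40.00 fee) → $223.03
Payment period 2: $223.03 +$4.68 interest = $227.71; pay $45.54 → $182.17

$182.17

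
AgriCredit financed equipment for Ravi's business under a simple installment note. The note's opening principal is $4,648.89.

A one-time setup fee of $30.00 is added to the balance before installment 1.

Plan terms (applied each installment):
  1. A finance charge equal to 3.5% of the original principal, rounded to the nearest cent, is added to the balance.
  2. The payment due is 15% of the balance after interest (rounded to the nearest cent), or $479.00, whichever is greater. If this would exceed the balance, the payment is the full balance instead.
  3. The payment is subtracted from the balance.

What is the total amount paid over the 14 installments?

Installment 1: opening $4,678.89; interest $162.71 → $4,841.60; payment $726.24; balance $4,115.36
Installment 2: opening $4,115.36; interest $162.71 → $4,278.07; payment $641.71; balance $3,636.36
Installment 3: opening $3,636.36; interest $162.71 → $3,799.07; payment $569.86; balance $3,229.21
Installment 4: opening $3,229.21; interest $162.71 → $3,391.92; payment $508.79; balance $2,883.13
Installment 5: opening $2,883.13; interest $162.71 → $3,045.84; payment $479.00; balance $2,566.84
Installment 6: opening $2,566.84; interest $162.71 → $2,729.55; payment $479.00; balance $2,250.55
Installment 7: opening $2,250.55; interest $162.71 → $2,413.26; payment $479.00; balance $1,934.26
Installment 8: opening $1,934.26; interest $162.71 → $2,096.97; payment $479.00; balance $1,617.97
Installment 9: opening $1,617.97; interest $162.71 → $1,780.68; payment $479.00; balance $1,301.68
Installment 10: opening $1,301.68; interest $162.71 → $1,464.39; payment $479.00; balance $985.39
Installment 11: opening $985.39; interest $162.71 → $1,148.10; payment $479.00; balance $669.10
Installment 12: opening $669.10; interest $162.71 → $831.81; payment $479.00; balance $352.81
Installment 13: opening $352.81; interest $162.71 → $515.52; payment $479.00; balance $36.52
Installment 14: opening $36.52; interest $162.71 → $199.23; payment $199.23; balance $0.00
Total paid: $6,956.83

$6,956.83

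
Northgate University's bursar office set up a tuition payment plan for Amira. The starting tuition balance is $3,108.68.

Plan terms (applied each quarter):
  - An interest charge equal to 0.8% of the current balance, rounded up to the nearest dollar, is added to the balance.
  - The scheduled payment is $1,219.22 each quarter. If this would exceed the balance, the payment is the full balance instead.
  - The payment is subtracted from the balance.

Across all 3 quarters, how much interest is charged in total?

Quarter 1: $3,108.68 +$25.00 interest = $3,133.68; pay $1,219.22 → $1,914.46
Quarter 2: $1,914.46 +$16.00 interest = $1,930.46; pay $1,219.22 → $711.24
Quarter 3: $711.24 +$6.00 interest = $717.24; pay $717.24 → $0.00
Total interest: $25.00 + $16.00 + $6.00 = $47.00

$47.00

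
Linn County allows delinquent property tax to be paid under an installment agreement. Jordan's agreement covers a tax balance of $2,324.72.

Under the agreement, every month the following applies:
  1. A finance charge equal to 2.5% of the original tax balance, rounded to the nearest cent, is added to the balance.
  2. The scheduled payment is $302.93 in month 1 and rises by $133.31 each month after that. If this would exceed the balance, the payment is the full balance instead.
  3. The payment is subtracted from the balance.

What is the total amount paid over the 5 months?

Month 1: $2,324.72 +$58.12 interest = $2,382.84; pay $302.93 → $2,079.91
Month 2: $2,079.91 +$58.12 interest = $2,138.03; pay $436.24 → $1,701.79
Month 3: $1,701.79 +$58.12 interest = $1,759.91; pay $569.55 → $1,190.36
Month 4: $1,190.36 +$58.12 interest = $1,248.48; pay $702.86 → $545.62
Month 5: $545.62 +$58.12 interest = $603.74; pay $603.74 → $0.00
Total paid: $2,615.32

$2,615.32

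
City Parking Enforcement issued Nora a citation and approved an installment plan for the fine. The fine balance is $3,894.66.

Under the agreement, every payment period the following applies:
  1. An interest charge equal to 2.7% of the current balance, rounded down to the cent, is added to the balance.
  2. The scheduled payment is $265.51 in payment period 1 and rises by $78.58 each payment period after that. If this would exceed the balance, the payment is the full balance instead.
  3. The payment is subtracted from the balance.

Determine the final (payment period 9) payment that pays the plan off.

$164.96

Payment period 1: opening $3,894.66; interest $105.15 → $3,999.81; payment $265.51; balance $3,734.30
Payment period 2: opening $3,734.30; interest $100.82 → $3,835.12; payment $344.09; balance $3,491.03
Payment period 3: opening $3,491.03; interest $94.25 → $3,585.28; payment $422.67; balance $3,162.61
Payment period 4: opening $3,162.61; interest $85.39 → $3,248.00; payment $501.25; balance $2,746.75
Payment period 5: opening $2,746.75; interest $74.16 → $2,820.91; payment $579.83; balance $2,241.08
Payment period 6: opening $2,241.08; interest $60.50 → $2,301.58; payment $658.41; balance $1,643.17
Payment period 7: opening $1,643.17; interest $44.36 → $1,687.53; payment $736.99; balance $950.54
Payment period 8: opening $950.54; interest $25.66 → $976.20; payment $815.57; balance $160.63
Payment period 9: opening $160.63; interest $4.33 → $164.96; payment $164.96; balance $0.00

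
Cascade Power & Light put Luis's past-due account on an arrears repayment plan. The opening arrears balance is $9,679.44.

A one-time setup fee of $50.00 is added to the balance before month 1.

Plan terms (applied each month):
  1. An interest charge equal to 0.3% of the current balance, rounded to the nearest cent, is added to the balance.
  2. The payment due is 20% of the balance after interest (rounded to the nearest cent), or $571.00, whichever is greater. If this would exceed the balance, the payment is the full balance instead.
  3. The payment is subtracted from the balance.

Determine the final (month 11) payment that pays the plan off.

Month 1: opening $9,729.44; interest $29.19 → $9,758.63; payment $1,951.73; balance $7,806.90
Month 2: opening $7,806.90; interest $23.42 → $7,830.32; payment $1,566.06; balance $6,264.26
Month 3: opening $6,264.26; interest $18.79 → $6,283.05; payment $1,256.61; balance $5,026.44
Month 4: opening $5,026.44; interest $15.08 → $5,041.52; payment $1,008.30; balance $4,033.22
Month 5: opening $4,033.22; interest $12.10 → $4,045.32; payment $809.06; balance $3,236.26
Month 6: opening $3,236.26; interest $9.71 → $3,245.97; payment $649.19; balance $2,596.78
Month 7: opening $2,596.78; interest $7.79 → $2,604.57; payment $571.00; balance $2,033.57
Month 8: opening $2,033.57; interest $6.10 → $2,039.67; payment $571.00; balance $1,468.67
Month 9: opening $1,468.67; interest $4.41 → $1,473.08; payment $571.00; balance $902.08
Month 10: opening $902.08; interest $2.71 → $904.79; payment $571.00; balance $333.79
Month 11: opening $333.79; interest $1.00 → $334.79; payment $334.79; balance $0.00

$334.79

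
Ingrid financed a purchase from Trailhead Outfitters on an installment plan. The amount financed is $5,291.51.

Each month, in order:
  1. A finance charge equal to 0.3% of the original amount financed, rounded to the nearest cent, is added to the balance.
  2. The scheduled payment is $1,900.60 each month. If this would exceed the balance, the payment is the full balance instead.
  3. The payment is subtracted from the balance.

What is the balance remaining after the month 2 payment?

$1,522.05

Month 1: $5,291.51 +$15.87 interest = $5,307.38; pay $1,900.60 → $3,406.78
Month 2: $3,406.78 +$15.87 interest = $3,422.65; pay $1,900.60 → $1,522.05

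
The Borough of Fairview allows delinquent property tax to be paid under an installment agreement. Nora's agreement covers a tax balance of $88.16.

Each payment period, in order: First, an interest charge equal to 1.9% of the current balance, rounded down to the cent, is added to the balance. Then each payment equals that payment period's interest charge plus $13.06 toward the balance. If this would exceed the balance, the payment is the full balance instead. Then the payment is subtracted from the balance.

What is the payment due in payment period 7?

Payment period 1: $88.16 +$1.67 interest = $89.83; pay $14.73 → $75.10
Payment period 2: $75.10 +$1.42 interest = $76.52; pay $14.48 → $62.04
Payment period 3: $62.04 +$1.17 interest = $63.21; pay $14.23 → $48.98
Payment period 4: $48.98 +$0.93 interest = $49.91; pay $13.99 → $35.92
Payment period 5: $35.92 +$0.68 interest = $36.60; pay $13.74 → $22.86
Payment period 6: $22.86 +$0.43 interest = $23.29; pay $13.49 → $9.80
Payment period 7: $9.80 +$0.18 interest = $9.98; pay $9.98 → $0.00

$9.98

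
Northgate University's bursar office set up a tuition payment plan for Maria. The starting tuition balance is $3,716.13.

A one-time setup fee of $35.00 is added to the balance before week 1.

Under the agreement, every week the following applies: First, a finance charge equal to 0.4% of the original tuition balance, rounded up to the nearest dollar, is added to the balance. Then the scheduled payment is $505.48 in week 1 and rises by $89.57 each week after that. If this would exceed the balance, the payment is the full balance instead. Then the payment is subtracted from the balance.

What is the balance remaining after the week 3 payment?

$2,010.98

Week 1: opening $3,751.13; interest $15.00 → $3,766.13; payment $505.48; balance $3,260.65
Week 2: opening $3,260.65; interest $15.00 → $3,275.65; payment $595.05; balance $2,680.60
Week 3: opening $2,680.60; interest $15.00 → $2,695.60; payment $684.62; balance $2,010.98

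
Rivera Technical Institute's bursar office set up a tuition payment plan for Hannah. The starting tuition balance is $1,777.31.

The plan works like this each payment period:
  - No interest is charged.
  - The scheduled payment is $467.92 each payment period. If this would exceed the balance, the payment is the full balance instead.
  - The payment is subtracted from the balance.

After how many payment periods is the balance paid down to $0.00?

Payment period 1: opening $1,777.31; payment $467.92; balance $1,309.39
Payment period 2: opening $1,309.39; payment $467.92; balance $841.47
Payment period 3: opening $841.47; payment $467.92; balance $373.55
Payment period 4: opening $373.55; payment $373.55; balance $0.00
Balance reaches $0.00 in payment period 4.

4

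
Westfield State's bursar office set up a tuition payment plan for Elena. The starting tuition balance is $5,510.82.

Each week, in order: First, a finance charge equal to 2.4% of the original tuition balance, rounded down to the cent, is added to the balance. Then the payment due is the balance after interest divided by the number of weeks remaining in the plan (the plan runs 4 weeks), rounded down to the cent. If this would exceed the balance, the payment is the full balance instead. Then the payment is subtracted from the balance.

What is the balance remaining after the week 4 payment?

Week 1: $5,510.82 +$132.25 interest = $5,643.07; pay $1,410.76 → $4,232.31
Week 2: $4,232.31 +$132.25 interest = $4,364.56; pay $1,454.85 → $2,909.71
Week 3: $2,909.71 +$132.25 interest = $3,041.96; pay $1,520.98 → $1,520.98
Week 4: $1,520.98 +$132.25 interest = $1,653.23; pay $1,653.23 → $0.00

$0.00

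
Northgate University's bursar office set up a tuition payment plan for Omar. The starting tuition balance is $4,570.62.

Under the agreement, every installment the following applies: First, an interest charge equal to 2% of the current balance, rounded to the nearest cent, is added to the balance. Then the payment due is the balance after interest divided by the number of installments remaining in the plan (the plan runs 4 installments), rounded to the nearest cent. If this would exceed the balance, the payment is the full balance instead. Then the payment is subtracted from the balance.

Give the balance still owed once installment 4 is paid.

Installment 1: opening $4,570.62; interest $91.41 → $4,662.03; payment $1,165.51; balance $3,496.52
Installment 2: opening $3,496.52; interest $69.93 → $3,566.45; payment $1,188.82; balance $2,377.63
Installment 3: opening $2,377.63; interest $47.55 → $2,425.18; payment $1,212.59; balance $1,212.59
Installment 4: opening $1,212.59; interest $24.25 → $1,236.84; payment $1,236.84; balance $0.00

$0.00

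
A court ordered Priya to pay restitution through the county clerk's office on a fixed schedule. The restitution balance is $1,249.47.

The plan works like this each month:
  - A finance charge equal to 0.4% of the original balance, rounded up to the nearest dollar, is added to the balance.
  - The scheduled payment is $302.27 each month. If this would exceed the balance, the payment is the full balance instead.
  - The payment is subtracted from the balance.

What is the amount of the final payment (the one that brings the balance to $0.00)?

# | Opening | Interest | Payment | End bal
1 | $1,249.47 | $5.00 | $302.27 | $952.20
2 | $952.20 | $5.00 | $302.27 | $654.93
3 | $654.93 | $5.00 | $302.27 | $357.66
4 | $357.66 | $5.00 | $302.27 | $60.39
5 | $60.39 | $5.00 | $65.39 | $0.00

$65.39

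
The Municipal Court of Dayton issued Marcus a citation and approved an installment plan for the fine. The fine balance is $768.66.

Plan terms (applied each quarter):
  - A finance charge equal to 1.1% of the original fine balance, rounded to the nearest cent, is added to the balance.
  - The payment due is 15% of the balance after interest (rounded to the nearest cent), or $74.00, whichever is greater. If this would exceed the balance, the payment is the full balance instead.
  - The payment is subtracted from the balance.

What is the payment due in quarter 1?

Quarter 1: $768.66 +$8.46 interest = $777.12; pay $116.57 → $660.55

$116.57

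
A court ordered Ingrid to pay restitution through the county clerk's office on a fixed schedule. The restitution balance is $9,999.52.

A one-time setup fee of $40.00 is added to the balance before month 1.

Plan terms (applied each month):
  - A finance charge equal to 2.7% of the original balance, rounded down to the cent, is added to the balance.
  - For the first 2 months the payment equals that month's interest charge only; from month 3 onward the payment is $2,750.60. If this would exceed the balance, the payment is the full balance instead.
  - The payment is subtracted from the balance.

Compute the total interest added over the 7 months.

Month 1: $10,039.52 +$269.98 interest = $10,309.50; pay $269.98 → $10,039.52
Month 2: $10,039.52 +$269.98 interest = $10,309.50; pay $269.98 → $10,039.52
Month 3: $10,039.52 +$269.98 interest = $10,309.50; pay $2,750.60 → $7,558.90
Month 4: $7,558.90 +$269.98 interest = $7,828.88; pay $2,750.60 → $5,078.28
Month 5: $5,078.28 +$269.98 interest = $5,348.26; pay $2,750.60 → $2,597.66
Month 6: $2,597.66 +$269.98 interest = $2,867.64; pay $2,750.60 → $117.04
Month 7: $117.04 +$269.98 interest = $387.02; pay $387.02 → $0.00
Total interest: $269.98 + $269.98 + $269.98 + $269.98 + $269.98 + $269.98 + $269.98 = $1,889.86

$1,889.86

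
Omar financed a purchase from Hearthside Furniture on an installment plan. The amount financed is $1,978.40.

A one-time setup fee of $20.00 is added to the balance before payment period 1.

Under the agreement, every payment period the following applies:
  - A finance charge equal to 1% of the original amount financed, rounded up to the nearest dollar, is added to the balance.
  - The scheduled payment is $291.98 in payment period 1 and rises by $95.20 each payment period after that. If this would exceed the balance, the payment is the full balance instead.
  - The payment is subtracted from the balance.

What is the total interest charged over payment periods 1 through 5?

$100.00

Payment period 1: $1,998.40 +$20.00 interest = $2,018.40; pay $291.98 → $1,726.42
Payment period 2: $1,726.42 +$20.00 interest = $1,746.42; pay $387.18 → $1,359.24
Payment period 3: $1,359.24 +$20.00 interest = $1,379.24; pay $482.38 → $896.86
Payment period 4: $896.86 +$20.00 interest = $916.86; pay $577.58 → $339.28
Payment period 5: $339.28 +$20.00 interest = $359.28; pay $359.28 → $0.00
Total interest: $20.00 + $20.00 + $20.00 + $20.00 + $20.00 = $100.00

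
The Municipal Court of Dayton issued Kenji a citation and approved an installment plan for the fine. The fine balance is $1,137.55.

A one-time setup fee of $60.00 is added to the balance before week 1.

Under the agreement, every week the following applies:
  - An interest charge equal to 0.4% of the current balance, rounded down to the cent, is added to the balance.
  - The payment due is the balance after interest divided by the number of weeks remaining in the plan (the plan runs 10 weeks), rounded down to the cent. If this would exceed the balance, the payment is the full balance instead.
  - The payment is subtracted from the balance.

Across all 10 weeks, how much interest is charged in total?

$26.62

Week 1: opening $1,197.55; interest $4.79 → $1,202.34; payment $120.23; balance $1,082.11
Week 2: opening $1,082.11; interest $4.32 → $1,086.43; payment $120.71; balance $965.72
Week 3: opening $965.72; interest $3.86 → $969.58; payment $121.19; balance $848.39
Week 4: opening $848.39; interest $3.39 → $851.78; payment $121.68; balance $730.10
Week 5: opening $730.10; interest $2.92 → $733.02; payment $122.17; balance $610.85
Week 6: opening $610.85; interest $2.44 → $613.29; payment $122.65; balance $490.64
Week 7: opening $490.64; interest $1.96 → $492.60; payment $123.15; balance $369.45
Week 8: opening $369.45; interest $1.47 → $370.92; payment $123.64; balance $247.28
Week 9: opening $247.28; interest $0.98 → $248.26; payment $124.13; balance $124.13
Week 10: opening $124.13; interest $0.49 → $124.62; payment $124.62; balance $0.00
Total interest: $4.79 + $4.32 + $3.86 + $3.39 + $2.92 + $2.44 + $1.96 + $1.47 + $0.98 + $0.49 = $26.62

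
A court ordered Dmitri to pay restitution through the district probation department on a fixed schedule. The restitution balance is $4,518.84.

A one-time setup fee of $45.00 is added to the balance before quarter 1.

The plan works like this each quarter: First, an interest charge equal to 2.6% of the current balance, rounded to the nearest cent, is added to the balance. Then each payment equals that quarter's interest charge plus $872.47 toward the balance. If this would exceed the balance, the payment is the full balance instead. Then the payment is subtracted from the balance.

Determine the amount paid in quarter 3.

$945.76

Quarter 1: opening $4,563.84; interest $118.66 → $4,682.50; payment $991.13; balance $3,691.37
Quarter 2: opening $3,691.37; interest $95.98 → $3,787.35; payment $968.45; balance $2,818.90
Quarter 3: opening $2,818.90; interest $73.29 → $2,892.19; payment $945.76; balance $1,946.43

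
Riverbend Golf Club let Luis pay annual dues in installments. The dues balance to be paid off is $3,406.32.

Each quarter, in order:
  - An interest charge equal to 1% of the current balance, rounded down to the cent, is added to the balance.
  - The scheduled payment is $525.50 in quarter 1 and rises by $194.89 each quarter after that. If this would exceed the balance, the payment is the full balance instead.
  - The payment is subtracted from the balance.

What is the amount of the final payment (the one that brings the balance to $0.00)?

Quarter 1: opening $3,406.32; interest $34.06 → $3,440.38; payment $525.50; balance $2,914.88
Quarter 2: opening $2,914.88; interest $29.14 → $2,944.02; payment $720.39; balance $2,223.63
Quarter 3: opening $2,223.63; interest $22.23 → $2,245.86; payment $915.28; balance $1,330.58
Quarter 4: opening $1,330.58; interest $13.30 → $1,343.88; payment $1,110.17; balance $233.71
Quarter 5: opening $233.71; interest $2.33 → $236.04; payment $236.04; balance $0.00

$236.04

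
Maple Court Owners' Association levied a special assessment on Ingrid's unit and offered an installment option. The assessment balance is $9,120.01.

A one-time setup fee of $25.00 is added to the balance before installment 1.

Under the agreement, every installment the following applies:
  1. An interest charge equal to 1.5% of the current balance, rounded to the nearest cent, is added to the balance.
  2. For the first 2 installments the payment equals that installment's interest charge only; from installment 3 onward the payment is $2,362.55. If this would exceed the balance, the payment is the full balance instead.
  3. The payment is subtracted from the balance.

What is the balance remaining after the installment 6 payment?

$41.21

Installment 1: opening $9,145.01; interest $137.18 → $9,282.19; payment $137.18; balance $9,145.01
Installment 2: opening $9,145.01; interest $137.18 → $9,282.19; payment $137.18; balance $9,145.01
Installment 3: opening $9,145.01; interest $137.18 → $9,282.19; payment $2,362.55; balance $6,919.64
Installment 4: opening $6,919.64; interest $103.79 → $7,023.43; payment $2,362.55; balance $4,660.88
Installment 5: opening $4,660.88; interest $69.91 → $4,730.79; payment $2,362.55; balance $2,368.24
Installment 6: opening $2,368.24; interest $35.52 → $2,403.76; payment $2,362.55; balance $41.21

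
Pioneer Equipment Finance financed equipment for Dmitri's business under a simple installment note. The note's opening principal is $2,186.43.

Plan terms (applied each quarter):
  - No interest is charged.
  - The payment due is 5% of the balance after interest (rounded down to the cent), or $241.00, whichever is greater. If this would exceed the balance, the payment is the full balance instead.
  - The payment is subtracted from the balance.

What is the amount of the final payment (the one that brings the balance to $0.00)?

$17.43

Quarter 1: $2,186.43 − $241.00 → $1,945.43
Quarter 2: $1,945.43 − $241.00 → $1,704.43
Quarter 3: $1,704.43 − $241.00 → $1,463.43
Quarter 4: $1,463.43 − $241.00 → $1,222.43
Quarter 5: $1,222.43 − $241.00 → $981.43
Quarter 6: $981.43 − $241.00 → $740.43
Quarter 7: $740.43 − $241.00 → $499.43
Quarter 8: $499.43 − $241.00 → $258.43
Quarter 9: $258.43 − $241.00 → $17.43
Quarter 10: $17.43 − $17.43 → $0.00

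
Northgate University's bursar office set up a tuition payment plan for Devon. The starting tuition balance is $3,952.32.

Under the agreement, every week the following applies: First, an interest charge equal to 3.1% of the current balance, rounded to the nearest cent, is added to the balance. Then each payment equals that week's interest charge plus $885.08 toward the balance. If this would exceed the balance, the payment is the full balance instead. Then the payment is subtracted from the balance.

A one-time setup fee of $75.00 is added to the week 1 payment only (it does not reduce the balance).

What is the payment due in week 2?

Week 1: $3,952.32 +$122.52 interest = $4,074.84; pay $1,007.60 (+ $75.00 fee) → $3,067.24
Week 2: $3,067.24 +$95.08 interest = $3,162.32; pay $980.16 → $2,182.16

$980.16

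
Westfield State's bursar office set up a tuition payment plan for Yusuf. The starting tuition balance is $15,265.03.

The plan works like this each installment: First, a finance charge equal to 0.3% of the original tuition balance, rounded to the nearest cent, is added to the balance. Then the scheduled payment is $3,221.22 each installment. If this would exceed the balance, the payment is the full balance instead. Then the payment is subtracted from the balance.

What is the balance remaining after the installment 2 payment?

# | Opening | Interest | Payment | End bal
1 | $15,265.03 | $45.80 | $3,221.22 | $12,089.61
2 | $12,089.61 | $45.80 | $3,221.22 | $8,914.19

$8,914.19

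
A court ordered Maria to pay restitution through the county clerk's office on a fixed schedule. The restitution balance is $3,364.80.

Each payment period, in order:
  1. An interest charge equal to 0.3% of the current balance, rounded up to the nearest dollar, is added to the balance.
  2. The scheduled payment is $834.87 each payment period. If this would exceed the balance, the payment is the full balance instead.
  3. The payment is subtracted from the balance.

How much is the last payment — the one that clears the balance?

$54.32

Payment period 1: $3,364.80 +$11.00 interest = $3,375.80; pay $834.87 → $2,540.93
Payment period 2: $2,540.93 +$8.00 interest = $2,548.93; pay $834.87 → $1,714.06
Payment period 3: $1,714.06 +$6.00 interest = $1,720.06; pay $834.87 → $885.19
Payment period 4: $885.19 +$3.00 interest = $888.19; pay $834.87 → $53.32
Payment period 5: $53.32 +$1.00 interest = $54.32; pay $54.32 → $0.00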